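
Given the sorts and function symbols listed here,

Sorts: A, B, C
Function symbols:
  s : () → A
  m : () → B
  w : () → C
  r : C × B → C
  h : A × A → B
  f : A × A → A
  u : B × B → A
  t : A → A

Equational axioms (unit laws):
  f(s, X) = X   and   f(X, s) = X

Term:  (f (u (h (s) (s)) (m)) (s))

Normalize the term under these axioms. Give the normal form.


1. (f (u (h (s) (s)) (m)) (s))  →  (u (h (s) (s)) (m))

normal form = (u (h (s) (s)) (m))


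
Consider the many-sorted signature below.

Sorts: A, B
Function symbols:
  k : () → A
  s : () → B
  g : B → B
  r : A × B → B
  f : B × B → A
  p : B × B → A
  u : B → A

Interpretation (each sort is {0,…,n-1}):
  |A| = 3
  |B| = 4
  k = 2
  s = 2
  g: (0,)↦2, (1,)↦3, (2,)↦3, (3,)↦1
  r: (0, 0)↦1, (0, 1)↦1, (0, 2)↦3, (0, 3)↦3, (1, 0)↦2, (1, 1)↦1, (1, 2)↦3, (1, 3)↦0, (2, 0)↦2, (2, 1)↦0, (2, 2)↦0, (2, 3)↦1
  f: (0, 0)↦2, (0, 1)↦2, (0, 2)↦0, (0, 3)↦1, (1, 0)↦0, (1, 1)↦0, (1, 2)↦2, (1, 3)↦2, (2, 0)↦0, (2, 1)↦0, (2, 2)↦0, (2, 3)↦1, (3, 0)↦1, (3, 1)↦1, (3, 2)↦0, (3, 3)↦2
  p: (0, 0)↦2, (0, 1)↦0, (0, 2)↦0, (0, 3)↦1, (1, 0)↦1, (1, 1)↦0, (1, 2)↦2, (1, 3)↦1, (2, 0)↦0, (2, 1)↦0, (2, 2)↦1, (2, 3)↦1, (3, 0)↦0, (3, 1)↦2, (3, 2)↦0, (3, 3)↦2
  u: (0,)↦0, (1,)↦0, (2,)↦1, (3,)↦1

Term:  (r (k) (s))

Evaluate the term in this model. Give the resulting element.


  k = 2
  s = 2
  (r (k) (s)) = r(2, 2) = 0

value = 0


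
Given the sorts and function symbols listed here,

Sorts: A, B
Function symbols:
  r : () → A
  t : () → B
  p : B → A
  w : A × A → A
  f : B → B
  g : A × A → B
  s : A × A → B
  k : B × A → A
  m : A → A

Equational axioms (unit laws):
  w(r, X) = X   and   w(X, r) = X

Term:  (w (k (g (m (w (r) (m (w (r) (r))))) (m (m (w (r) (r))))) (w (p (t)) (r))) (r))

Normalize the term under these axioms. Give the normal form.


normal form = (k (g (m (m (r))) (m (m (r)))) (p (t)))

1. (w (k (g (m (w (r) (m (w (r) (r))))) (m (m (w (r) (r))))) (w (p (t)) (r))) (r))  →  (k (g (m (w (r) (m (w (r) (r))))) (m (m (w (r) (r))))) (w (p (t)) (r)))
2. (k (g (m (w (r) (m (w (r) (r))))) (m (m (w (r) (r))))) (w (p (t)) (r)))  →  (k (g (m (m (w (r) (r)))) (m (m (w (r) (r))))) (w (p (t)) (r)))
3. (k (g (m (m (w (r) (r)))) (m (m (w (r) (r))))) (w (p (t)) (r)))  →  (k (g (m (m (r))) (m (m (w (r) (r))))) (w (p (t)) (r)))
4. (k (g (m (m (r))) (m (m (w (r) (r))))) (w (p (t)) (r)))  →  (k (g (m (m (r))) (m (m (r)))) (w (p (t)) (r)))
5. (k (g (m (m (r))) (m (m (r)))) (w (p (t)) (r)))  →  (k (g (m (m (r))) (m (m (r)))) (p (t)))


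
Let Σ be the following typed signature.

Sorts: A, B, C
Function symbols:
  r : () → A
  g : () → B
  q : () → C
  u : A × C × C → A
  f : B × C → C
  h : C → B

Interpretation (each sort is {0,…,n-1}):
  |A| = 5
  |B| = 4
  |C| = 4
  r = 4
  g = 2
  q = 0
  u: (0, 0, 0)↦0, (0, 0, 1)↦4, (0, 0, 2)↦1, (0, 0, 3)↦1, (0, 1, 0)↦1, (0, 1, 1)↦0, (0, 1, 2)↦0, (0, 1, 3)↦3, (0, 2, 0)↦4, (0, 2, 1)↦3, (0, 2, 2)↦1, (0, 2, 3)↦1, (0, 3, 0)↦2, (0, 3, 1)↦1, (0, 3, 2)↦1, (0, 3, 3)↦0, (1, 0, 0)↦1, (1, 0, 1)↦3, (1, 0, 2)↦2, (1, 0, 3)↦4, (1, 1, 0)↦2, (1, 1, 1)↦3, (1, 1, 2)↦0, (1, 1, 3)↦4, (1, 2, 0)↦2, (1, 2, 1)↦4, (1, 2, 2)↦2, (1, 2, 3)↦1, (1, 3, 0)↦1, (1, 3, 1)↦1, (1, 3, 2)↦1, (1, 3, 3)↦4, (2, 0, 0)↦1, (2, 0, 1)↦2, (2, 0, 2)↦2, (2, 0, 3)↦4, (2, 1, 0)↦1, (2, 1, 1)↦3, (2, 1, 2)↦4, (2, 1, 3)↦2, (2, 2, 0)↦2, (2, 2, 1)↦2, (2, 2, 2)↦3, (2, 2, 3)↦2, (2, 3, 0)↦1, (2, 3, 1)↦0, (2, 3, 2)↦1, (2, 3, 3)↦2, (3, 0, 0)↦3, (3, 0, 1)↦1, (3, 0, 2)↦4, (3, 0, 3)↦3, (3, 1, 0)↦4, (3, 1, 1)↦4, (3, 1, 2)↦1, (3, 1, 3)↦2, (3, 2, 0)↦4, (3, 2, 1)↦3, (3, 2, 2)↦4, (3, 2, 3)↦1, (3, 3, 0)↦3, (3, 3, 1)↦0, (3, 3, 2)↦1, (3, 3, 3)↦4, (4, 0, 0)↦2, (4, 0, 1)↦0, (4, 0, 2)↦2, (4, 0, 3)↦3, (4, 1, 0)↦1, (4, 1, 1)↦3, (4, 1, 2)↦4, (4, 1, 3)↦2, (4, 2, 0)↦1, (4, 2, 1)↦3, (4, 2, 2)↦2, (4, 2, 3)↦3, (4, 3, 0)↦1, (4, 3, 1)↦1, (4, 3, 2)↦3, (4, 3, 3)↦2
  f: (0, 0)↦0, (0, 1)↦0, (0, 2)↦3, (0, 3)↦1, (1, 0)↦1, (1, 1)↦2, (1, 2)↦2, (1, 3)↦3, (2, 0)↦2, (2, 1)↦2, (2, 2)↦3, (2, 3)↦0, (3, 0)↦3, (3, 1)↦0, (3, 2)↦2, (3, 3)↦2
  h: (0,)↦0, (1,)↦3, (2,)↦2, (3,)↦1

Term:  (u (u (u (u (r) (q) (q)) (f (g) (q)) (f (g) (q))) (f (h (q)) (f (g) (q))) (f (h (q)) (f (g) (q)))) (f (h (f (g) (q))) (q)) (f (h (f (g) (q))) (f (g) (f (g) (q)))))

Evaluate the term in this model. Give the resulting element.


value = 1

  r = 4
  q = 0
  q = 0
  (u (r) (q) (q)) = u(4, 0, 0) = 2
  g = 2
  q = 0
  (f (g) (q)) = f(2, 0) = 2
  g = 2
  q = 0
  (f (g) (q)) = f(2, 0) = 2
  (u (u (r) (q) (q)) (f (g) (q)) (f (g) (q))) = u(2, 2, 2) = 3
  q = 0
  (h (q)) = h(0,) = 0
  g = 2
  q = 0
  (f (g) (q)) = f(2, 0) = 2
  (f (h (q)) (f (g) (q))) = f(0, 2) = 3
  q = 0
  (h (q)) = h(0,) = 0
  g = 2
  q = 0
  (f (g) (q)) = f(2, 0) = 2
  (f (h (q)) (f (g) (q))) = f(0, 2) = 3
  (u (u (u (r) (q) (q)) (f (g) (q)) (f (g) (q))) (f (h (q)) (f (g) (q))) (f (h (q)) (f (g) (q)))) = u(3, 3, 3) = 4
  g = 2
  q = 0
  (f (g) (q)) = f(2, 0) = 2
  (h (f (g) (q))) = h(2,) = 2
  q = 0
  (f (h (f (g) (q))) (q)) = f(2, 0) = 2
  g = 2
  q = 0
  (f (g) (q)) = f(2, 0) = 2
  (h (f (g) (q))) = h(2,) = 2
  g = 2
  g = 2
  q = 0
  (f (g) (q)) = f(2, 0) = 2
  (f (g) (f (g) (q))) = f(2, 2) = 3
  (f (h (f (g) (q))) (f (g) (f (g) (q)))) = f(2, 3) = 0
  (u (u (u (u (r) (q) (q)) (f (g) (q)) (f (g) (q))) (f (h (q)) (f (g) (q))) (f (h (q)) (f (g) (q)))) (f (h (f (g) (q))) (q)) (f (h (f (g) (q))) (f (g) (f (g) (q))))) = u(4, 2, 0) = 1


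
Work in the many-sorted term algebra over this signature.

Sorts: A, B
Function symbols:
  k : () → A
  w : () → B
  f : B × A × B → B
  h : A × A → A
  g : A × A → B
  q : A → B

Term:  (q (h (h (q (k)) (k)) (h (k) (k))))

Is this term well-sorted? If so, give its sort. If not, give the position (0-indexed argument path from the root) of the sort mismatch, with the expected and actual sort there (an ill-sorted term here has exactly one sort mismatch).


        (k) : A
      (q (k)) : B
      (k) : A
    (h (q (k)) (k)) : ✗ arg 0 at [0, 0, 0] has sort B, expected A
      (k) : A
      (k) : A
    (h (k) (k)) : A

ill-sorted at position [0, 0, 0]: expected A, got B


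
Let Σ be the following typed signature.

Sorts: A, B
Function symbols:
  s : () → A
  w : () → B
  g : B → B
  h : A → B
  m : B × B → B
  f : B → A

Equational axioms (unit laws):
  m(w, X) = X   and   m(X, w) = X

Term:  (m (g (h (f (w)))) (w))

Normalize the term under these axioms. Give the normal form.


normal form = (g (h (f (w))))

1. (m (g (h (f (w)))) (w))  →  (g (h (f (w))))


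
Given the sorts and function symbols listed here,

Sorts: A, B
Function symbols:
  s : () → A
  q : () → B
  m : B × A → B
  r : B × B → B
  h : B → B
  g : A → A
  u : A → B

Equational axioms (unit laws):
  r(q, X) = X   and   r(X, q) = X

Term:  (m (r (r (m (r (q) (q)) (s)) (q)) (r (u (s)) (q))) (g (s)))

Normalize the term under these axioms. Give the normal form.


1. (m (r (r (m (r (q) (q)) (s)) (q)) (r (u (s)) (q))) (g (s)))  →  (m (r (m (r (q) (q)) (s)) (r (u (s)) (q))) (g (s)))
2. (m (r (m (r (q) (q)) (s)) (r (u (s)) (q))) (g (s)))  →  (m (r (m (q) (s)) (r (u (s)) (q))) (g (s)))
3. (m (r (m (q) (s)) (r (u (s)) (q))) (g (s)))  →  (m (r (m (q) (s)) (u (s))) (g (s)))

normal form = (m (r (m (q) (s)) (u (s))) (g (s)))


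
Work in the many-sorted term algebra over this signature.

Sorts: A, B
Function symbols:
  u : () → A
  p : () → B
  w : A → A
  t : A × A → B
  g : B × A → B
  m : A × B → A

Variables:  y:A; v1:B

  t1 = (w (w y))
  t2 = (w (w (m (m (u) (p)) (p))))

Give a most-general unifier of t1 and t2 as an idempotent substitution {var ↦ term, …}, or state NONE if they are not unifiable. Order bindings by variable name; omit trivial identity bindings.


{y ↦ (m (m (u) (p)) (p))}


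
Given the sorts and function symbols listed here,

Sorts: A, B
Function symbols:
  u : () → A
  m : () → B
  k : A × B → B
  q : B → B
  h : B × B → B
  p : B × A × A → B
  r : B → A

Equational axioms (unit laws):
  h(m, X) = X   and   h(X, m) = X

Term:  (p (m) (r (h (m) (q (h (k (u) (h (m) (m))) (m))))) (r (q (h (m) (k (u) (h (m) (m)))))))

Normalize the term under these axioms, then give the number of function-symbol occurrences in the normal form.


1. (p (m) (r (h (m) (q (h (k (u) (h (m) (m))) (m))))) (r (q (h (m) (k (u) (h (m) (m)))))))  →  (p (m) (r (q (h (k (u) (h (m) (m))) (m)))) (r (q (h (m) (k (u) (h (m) (m)))))))
2. (p (m) (r (q (h (k (u) (h (m) (m))) (m)))) (r (q (h (m) (k (u) (h (m) (m)))))))  →  (p (m) (r (q (k (u) (h (m) (m))))) (r (q (h (m) (k (u) (h (m) (m)))))))
3. (p (m) (r (q (k (u) (h (m) (m))))) (r (q (h (m) (k (u) (h (m) (m)))))))  →  (p (m) (r (q (k (u) (m)))) (r (q (h (m) (k (u) (h (m) (m)))))))
4. (p (m) (r (q (k (u) (m)))) (r (q (h (m) (k (u) (h (m) (m)))))))  →  (p (m) (r (q (k (u) (m)))) (r (q (k (u) (h (m) (m))))))
5. (p (m) (r (q (k (u) (m)))) (r (q (k (u) (h (m) (m))))))  →  (p (m) (r (q (k (u) (m)))) (r (q (k (u) (m)))))
normal form: (p (m) (r (q (k (u) (m)))) (r (q (k (u) (m)))))

size = 12


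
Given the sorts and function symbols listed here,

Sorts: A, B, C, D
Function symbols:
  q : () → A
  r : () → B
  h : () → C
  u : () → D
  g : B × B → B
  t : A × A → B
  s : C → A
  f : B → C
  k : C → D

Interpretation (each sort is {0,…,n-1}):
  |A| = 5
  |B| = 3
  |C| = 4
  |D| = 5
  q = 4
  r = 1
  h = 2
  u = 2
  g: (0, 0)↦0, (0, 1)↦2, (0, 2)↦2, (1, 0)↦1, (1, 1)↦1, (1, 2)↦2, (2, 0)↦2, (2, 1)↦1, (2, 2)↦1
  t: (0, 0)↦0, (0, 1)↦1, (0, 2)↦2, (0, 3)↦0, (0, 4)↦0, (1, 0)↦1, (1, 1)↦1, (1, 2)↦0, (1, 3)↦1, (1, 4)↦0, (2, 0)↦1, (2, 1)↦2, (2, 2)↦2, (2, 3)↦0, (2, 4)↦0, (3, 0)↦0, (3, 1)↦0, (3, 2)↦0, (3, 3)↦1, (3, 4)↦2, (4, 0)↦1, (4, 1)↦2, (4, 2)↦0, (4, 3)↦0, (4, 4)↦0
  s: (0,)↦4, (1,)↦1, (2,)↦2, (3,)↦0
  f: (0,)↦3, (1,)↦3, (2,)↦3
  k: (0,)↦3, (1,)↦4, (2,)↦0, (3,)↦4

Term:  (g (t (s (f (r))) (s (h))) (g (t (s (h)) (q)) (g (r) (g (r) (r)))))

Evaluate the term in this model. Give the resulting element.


value = 1

  r = 1
  (f (r)) = f(1,) = 3
  (s (f (r))) = s(3,) = 0
  h = 2
  (s (h)) = s(2,) = 2
  (t (s (f (r))) (s (h))) = t(0, 2) = 2
  h = 2
  (s (h)) = s(2,) = 2
  q = 4
  (t (s (h)) (q)) = t(2, 4) = 0
  r = 1
  r = 1
  r = 1
  (g (r) (r)) = g(1, 1) = 1
  (g (r) (g (r) (r))) = g(1, 1) = 1
  (g (t (s (h)) (q)) (g (r) (g (r) (r)))) = g(0, 1) = 2
  (g (t (s (f (r))) (s (h))) (g (t (s (h)) (q)) (g (r) (g (r) (r))))) = g(2, 2) = 1


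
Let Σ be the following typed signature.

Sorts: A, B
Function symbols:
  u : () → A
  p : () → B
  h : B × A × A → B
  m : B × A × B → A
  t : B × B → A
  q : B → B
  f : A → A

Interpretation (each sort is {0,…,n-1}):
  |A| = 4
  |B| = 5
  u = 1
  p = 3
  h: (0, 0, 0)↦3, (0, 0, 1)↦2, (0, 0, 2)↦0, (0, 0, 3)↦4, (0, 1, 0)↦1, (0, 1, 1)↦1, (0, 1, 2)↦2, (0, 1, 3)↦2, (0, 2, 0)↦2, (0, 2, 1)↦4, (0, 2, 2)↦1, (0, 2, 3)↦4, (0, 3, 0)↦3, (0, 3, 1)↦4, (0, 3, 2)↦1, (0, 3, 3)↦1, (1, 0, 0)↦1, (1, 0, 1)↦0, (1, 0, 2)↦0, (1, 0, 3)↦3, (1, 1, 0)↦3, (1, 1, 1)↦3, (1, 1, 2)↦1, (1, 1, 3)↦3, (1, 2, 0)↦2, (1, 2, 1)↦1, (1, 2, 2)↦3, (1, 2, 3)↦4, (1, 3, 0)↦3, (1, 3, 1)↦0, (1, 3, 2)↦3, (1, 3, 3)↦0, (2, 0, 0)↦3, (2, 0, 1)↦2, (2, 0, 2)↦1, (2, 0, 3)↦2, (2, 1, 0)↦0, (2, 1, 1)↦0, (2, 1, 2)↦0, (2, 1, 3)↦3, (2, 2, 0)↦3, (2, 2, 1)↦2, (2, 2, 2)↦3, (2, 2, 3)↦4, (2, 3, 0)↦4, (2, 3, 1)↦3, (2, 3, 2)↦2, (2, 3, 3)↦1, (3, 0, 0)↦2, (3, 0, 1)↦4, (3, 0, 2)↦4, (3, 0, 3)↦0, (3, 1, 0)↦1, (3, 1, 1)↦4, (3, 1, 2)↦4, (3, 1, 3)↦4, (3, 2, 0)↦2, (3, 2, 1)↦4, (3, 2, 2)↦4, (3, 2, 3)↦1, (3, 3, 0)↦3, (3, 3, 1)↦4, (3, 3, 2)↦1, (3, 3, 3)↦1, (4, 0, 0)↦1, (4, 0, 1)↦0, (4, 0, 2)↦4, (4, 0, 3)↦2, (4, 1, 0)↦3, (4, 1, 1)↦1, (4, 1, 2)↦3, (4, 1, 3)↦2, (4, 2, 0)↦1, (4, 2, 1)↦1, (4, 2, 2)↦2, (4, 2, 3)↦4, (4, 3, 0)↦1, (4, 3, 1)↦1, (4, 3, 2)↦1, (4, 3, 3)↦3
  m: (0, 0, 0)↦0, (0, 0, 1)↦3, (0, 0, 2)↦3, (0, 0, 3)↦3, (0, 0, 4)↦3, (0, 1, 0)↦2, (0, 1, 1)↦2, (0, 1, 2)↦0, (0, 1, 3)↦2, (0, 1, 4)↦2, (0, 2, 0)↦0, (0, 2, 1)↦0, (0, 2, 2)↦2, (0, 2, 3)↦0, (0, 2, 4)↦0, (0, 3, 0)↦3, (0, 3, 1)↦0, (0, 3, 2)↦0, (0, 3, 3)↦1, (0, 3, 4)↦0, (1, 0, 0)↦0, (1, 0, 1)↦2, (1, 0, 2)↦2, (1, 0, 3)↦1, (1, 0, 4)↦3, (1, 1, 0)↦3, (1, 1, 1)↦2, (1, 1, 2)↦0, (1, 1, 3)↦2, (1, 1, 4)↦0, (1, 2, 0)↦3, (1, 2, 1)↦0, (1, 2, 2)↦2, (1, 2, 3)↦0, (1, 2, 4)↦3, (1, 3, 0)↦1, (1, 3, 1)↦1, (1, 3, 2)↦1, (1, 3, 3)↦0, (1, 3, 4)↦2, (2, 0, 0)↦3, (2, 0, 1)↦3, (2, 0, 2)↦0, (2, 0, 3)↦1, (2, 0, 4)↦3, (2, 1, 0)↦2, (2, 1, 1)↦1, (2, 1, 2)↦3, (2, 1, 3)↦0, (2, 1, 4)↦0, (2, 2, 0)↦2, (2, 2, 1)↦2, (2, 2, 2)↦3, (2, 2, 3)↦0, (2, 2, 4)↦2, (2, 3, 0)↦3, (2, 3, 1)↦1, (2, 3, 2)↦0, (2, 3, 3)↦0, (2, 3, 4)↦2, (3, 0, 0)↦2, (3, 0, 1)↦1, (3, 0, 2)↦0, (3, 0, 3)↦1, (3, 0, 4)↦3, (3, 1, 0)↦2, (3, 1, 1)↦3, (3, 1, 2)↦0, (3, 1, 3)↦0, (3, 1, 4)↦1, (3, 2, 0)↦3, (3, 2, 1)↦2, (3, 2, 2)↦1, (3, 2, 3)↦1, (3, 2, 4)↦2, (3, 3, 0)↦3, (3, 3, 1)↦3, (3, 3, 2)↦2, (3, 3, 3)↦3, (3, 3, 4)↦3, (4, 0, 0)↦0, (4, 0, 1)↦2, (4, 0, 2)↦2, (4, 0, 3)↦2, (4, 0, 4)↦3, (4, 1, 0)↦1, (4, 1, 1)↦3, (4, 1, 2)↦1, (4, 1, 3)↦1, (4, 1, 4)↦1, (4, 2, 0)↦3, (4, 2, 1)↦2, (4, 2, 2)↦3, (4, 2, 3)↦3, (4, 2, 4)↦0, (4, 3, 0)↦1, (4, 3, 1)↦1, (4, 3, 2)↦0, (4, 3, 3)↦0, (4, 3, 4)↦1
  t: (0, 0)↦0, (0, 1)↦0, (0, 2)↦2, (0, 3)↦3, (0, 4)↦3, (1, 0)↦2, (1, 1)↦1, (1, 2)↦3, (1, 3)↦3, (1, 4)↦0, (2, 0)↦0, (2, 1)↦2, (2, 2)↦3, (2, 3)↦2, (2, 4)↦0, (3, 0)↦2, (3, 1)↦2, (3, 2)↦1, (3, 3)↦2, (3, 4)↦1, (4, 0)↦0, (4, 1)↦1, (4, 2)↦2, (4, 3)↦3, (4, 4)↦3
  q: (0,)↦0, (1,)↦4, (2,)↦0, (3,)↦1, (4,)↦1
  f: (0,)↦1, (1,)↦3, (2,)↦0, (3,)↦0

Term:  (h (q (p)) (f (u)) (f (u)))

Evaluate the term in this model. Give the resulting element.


value = 0

  p = 3
  (q (p)) = q(3,) = 1
  u = 1
  (f (u)) = f(1,) = 3
  u = 1
  (f (u)) = f(1,) = 3
  (h (q (p)) (f (u)) (f (u))) = h(1, 3, 3) = 0


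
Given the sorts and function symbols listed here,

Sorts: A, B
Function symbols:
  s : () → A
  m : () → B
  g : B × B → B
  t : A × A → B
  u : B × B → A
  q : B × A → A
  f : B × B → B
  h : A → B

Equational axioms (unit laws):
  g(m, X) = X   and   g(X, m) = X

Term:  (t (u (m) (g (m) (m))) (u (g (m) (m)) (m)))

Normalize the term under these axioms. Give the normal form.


1. (t (u (m) (g (m) (m))) (u (g (m) (m)) (m)))  →  (t (u (m) (m)) (u (g (m) (m)) (m)))
2. (t (u (m) (m)) (u (g (m) (m)) (m)))  →  (t (u (m) (m)) (u (m) (m)))

normal form = (t (u (m) (m)) (u (m) (m)))


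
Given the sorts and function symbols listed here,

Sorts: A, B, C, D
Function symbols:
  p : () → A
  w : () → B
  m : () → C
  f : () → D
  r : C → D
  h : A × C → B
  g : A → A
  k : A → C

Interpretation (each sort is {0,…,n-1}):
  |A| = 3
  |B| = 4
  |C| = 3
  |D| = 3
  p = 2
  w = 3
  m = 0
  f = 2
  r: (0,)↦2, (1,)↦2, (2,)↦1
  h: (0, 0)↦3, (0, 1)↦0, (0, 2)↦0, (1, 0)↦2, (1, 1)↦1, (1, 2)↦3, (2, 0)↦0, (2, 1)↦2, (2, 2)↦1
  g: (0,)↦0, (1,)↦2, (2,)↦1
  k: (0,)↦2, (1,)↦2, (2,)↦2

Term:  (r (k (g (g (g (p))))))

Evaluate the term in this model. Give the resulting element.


  p = 2
  (g (p)) = g(2,) = 1
  (g (g (p))) = g(1,) = 2
  (g (g (g (p)))) = g(2,) = 1
  (k (g (g (g (p))))) = k(1,) = 2
  (r (k (g (g (g (p)))))) = r(2,) = 1

value = 1


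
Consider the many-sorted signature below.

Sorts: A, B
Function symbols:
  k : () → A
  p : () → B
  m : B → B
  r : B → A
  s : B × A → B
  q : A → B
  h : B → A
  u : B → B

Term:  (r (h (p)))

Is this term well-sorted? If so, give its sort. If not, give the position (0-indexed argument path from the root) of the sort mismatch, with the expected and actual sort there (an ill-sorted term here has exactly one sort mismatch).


ill-sorted at position [0]: expected B, got A

    (p) : B
  (h (p)) : A
(r (h (p))) : ✗ arg 0 at [0] has sort A, expected B


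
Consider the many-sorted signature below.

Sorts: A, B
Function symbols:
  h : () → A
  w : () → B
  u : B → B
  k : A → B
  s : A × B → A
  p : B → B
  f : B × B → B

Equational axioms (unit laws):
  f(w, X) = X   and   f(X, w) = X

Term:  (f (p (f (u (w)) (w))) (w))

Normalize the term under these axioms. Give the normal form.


1. (f (p (f (u (w)) (w))) (w))  →  (p (f (u (w)) (w)))
2. (p (f (u (w)) (w)))  →  (p (u (w)))

normal form = (p (u (w)))


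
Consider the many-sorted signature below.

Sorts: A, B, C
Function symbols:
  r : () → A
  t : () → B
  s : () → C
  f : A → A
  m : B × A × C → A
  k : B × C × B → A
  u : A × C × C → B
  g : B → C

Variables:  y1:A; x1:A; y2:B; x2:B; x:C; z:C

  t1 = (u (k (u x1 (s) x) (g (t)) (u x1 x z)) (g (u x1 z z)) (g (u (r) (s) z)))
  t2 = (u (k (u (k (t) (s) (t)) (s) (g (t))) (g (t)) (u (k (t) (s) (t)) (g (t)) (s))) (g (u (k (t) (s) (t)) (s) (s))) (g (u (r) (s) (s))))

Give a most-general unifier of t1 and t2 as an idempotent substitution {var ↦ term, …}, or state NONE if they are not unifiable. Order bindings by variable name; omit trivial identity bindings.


{x ↦ (g (t)), x1 ↦ (k (t) (s) (t)), z ↦ (s)}


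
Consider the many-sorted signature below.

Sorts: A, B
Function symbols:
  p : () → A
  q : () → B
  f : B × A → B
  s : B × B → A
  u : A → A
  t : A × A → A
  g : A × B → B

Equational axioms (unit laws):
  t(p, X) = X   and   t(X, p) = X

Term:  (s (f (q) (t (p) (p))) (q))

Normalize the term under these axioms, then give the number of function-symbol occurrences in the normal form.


size = 5

1. (s (f (q) (t (p) (p))) (q))  →  (s (f (q) (p)) (q))
normal form: (s (f (q) (p)) (q))


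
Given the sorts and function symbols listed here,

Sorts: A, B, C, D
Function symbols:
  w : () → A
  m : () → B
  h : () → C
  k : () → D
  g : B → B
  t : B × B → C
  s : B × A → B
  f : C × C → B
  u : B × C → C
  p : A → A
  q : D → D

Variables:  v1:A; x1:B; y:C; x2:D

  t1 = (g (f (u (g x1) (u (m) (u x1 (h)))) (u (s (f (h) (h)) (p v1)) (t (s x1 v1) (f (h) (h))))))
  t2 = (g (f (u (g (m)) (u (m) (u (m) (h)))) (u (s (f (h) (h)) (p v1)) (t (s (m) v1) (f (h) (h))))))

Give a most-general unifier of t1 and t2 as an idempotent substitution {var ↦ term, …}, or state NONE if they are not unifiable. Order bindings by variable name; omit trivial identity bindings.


{x1 ↦ (m)}


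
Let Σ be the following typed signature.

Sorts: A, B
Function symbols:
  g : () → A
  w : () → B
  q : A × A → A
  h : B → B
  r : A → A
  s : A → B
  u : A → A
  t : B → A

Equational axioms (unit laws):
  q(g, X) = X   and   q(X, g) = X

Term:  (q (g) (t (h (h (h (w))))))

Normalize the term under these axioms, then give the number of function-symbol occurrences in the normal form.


1. (q (g) (t (h (h (h (w))))))  →  (t (h (h (h (w)))))
normal form: (t (h (h (h (w)))))

size = 5


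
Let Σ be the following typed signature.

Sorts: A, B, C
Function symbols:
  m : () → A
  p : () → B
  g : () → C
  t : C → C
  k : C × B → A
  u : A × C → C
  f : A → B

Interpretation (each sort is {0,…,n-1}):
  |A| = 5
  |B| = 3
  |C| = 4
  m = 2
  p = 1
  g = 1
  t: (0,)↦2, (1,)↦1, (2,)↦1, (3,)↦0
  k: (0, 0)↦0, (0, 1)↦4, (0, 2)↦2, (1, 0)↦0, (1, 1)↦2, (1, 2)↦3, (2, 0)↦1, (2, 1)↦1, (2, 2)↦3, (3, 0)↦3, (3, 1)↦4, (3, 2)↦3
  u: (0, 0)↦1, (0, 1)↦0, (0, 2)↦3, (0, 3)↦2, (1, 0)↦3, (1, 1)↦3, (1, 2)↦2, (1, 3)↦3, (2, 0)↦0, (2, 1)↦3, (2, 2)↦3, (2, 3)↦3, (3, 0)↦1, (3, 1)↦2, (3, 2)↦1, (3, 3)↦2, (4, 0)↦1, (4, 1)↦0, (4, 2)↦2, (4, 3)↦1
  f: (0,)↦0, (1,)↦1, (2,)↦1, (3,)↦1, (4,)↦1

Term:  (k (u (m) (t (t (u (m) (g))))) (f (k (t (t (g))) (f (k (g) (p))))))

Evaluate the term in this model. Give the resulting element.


value = 4

  m = 2
  m = 2
  g = 1
  (u (m) (g)) = u(2, 1) = 3
  (t (u (m) (g))) = t(3,) = 0
  (t (t (u (m) (g)))) = t(0,) = 2
  (u (m) (t (t (u (m) (g))))) = u(2, 2) = 3
  g = 1
  (t (g)) = t(1,) = 1
  (t (t (g))) = t(1,) = 1
  g = 1
  p = 1
  (k (g) (p)) = k(1, 1) = 2
  (f (k (g) (p))) = f(2,) = 1
  (k (t (t (g))) (f (k (g) (p)))) = k(1, 1) = 2
  (f (k (t (t (g))) (f (k (g) (p))))) = f(2,) = 1
  (k (u (m) (t (t (u (m) (g))))) (f (k (t (t (g))) (f (k (g) (p)))))) = k(3, 1) = 4


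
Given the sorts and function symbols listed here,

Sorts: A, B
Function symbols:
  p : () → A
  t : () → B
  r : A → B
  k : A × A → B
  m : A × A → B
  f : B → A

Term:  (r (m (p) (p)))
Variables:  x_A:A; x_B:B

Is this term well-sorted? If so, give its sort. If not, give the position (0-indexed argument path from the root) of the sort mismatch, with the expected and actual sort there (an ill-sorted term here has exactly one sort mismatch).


    (p) : A
    (p) : A
  (m (p) (p)) : B
(r (m (p) (p))) : ✗ arg 0 at [0] has sort B, expected A

ill-sorted at position [0]: expected A, got B


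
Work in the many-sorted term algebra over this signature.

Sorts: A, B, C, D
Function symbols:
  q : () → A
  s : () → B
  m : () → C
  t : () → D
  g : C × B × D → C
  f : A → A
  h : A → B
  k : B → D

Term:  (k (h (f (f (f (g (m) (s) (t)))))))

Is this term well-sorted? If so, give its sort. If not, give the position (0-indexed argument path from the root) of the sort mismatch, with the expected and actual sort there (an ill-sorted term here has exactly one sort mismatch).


ill-sorted at position [0, 0, 0, 0, 0]: expected A, got C

            (m) : C
            (s) : B
            (t) : D
          (g (m) (s) (t)) : C
        (f (g (m) (s) (t))) : ✗ arg 0 at [0, 0, 0, 0, 0] has sort C, expected A


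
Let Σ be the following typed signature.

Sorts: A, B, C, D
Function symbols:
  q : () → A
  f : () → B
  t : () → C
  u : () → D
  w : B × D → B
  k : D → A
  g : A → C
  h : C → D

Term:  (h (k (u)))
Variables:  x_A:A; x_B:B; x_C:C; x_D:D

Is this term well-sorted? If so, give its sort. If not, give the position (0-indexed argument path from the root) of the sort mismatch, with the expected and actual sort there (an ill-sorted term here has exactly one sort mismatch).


    (u) : D
  (k (u)) : A
(h (k (u))) : ✗ arg 0 at [0] has sort A, expected C

ill-sorted at position [0]: expected C, got A


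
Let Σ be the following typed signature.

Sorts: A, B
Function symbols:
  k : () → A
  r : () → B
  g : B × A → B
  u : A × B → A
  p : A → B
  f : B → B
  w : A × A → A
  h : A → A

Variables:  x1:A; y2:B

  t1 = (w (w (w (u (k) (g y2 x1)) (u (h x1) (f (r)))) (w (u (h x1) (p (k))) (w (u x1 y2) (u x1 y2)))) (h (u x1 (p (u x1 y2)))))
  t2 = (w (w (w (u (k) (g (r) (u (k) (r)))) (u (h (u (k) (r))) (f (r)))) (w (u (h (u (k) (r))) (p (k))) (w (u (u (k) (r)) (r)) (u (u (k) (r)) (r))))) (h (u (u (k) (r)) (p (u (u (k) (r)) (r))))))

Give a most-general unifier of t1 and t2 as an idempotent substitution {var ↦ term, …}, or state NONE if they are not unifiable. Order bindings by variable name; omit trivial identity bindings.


{x1 ↦ (u (k) (r)), y2 ↦ (r)}


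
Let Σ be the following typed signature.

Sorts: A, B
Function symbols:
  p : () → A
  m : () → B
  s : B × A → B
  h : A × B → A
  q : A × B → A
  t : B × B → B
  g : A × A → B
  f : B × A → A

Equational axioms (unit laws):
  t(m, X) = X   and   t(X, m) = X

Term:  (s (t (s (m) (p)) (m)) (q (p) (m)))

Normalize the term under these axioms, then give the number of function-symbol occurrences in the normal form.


size = 7

1. (s (t (s (m) (p)) (m)) (q (p) (m)))  →  (s (s (m) (p)) (q (p) (m)))
normal form: (s (s (m) (p)) (q (p) (m)))


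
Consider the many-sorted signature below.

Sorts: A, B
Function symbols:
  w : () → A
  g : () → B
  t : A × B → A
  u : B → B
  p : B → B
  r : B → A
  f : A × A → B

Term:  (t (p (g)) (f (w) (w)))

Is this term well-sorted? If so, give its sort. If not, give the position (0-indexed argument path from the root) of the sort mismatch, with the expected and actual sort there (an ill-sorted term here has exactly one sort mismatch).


ill-sorted at position [0]: expected A, got B

    (g) : B
  (p (g)) : B
    (w) : A
    (w) : A
  (f (w) (w)) : B
(t (p (g)) (f (w) (w))) : ✗ arg 0 at [0] has sort B, expected A


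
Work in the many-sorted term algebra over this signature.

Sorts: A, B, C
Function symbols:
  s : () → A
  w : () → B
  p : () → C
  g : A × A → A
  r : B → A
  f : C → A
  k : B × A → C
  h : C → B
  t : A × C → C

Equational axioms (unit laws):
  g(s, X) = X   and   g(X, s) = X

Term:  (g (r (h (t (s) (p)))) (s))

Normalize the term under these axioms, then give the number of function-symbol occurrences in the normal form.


1. (g (r (h (t (s) (p)))) (s))  →  (r (h (t (s) (p))))
normal form: (r (h (t (s) (p))))

size = 5


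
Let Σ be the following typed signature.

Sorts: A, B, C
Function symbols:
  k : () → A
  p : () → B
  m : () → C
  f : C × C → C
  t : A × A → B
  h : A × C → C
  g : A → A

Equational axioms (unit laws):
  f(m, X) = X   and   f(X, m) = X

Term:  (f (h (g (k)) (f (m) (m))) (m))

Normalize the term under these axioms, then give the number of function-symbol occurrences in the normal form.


size = 4

1. (f (h (g (k)) (f (m) (m))) (m))  →  (h (g (k)) (f (m) (m)))
2. (h (g (k)) (f (m) (m)))  →  (h (g (k)) (m))
normal form: (h (g (k)) (m))


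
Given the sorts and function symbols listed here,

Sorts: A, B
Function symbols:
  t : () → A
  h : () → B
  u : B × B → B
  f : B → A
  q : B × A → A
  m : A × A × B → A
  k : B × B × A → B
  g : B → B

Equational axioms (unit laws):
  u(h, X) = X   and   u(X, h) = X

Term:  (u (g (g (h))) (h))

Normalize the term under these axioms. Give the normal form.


1. (u (g (g (h))) (h))  →  (g (g (h)))

normal form = (g (g (h)))


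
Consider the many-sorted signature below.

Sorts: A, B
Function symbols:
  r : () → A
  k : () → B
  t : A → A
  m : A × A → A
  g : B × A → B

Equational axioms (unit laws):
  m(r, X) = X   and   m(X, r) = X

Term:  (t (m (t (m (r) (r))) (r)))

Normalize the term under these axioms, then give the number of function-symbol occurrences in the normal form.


1. (t (m (t (m (r) (r))) (r)))  →  (t (t (m (r) (r))))
2. (t (t (m (r) (r))))  →  (t (t (r)))
normal form: (t (t (r)))

size = 3


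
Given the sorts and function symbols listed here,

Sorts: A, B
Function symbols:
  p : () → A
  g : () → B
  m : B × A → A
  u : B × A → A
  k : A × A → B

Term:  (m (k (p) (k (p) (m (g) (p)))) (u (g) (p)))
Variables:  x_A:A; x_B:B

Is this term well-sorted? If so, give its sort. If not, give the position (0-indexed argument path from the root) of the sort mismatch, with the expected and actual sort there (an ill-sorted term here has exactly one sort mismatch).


    (p) : A
      (p) : A
        (g) : B
        (p) : A
      (m (g) (p)) : A
    (k (p) (m (g) (p))) : B
  (k (p) (k (p) (m (g) (p)))) : ✗ arg 1 at [0, 1] has sort B, expected A
    (g) : B
    (p) : A
  (u (g) (p)) : A

ill-sorted at position [0, 1]: expected A, got B


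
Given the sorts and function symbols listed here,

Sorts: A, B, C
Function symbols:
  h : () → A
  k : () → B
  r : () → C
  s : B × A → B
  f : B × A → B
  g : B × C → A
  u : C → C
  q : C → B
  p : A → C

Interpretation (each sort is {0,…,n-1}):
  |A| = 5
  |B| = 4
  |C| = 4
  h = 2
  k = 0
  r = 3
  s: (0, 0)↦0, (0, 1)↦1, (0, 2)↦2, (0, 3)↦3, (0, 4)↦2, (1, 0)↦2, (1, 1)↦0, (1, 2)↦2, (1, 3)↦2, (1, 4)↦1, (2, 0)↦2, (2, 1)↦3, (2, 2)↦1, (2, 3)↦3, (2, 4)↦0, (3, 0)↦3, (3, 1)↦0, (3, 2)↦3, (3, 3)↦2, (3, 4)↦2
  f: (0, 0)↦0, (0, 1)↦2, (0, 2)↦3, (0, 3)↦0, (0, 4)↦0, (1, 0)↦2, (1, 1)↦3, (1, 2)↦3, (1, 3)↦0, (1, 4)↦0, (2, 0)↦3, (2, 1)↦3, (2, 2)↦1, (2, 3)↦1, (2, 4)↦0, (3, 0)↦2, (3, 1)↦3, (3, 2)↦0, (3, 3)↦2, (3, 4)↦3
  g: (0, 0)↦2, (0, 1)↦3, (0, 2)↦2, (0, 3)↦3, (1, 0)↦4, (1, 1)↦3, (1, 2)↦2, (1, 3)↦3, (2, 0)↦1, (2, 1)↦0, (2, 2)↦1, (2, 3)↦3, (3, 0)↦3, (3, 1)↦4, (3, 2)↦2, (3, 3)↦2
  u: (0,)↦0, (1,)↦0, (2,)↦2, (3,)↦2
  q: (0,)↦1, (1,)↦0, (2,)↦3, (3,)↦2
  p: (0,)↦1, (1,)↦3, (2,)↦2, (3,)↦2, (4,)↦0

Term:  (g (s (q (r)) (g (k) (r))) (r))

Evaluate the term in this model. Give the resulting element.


value = 2

  r = 3
  (q (r)) = q(3,) = 2
  k = 0
  r = 3
  (g (k) (r)) = g(0, 3) = 3
  (s (q (r)) (g (k) (r))) = s(2, 3) = 3
  r = 3
  (g (s (q (r)) (g (k) (r))) (r)) = g(3, 3) = 2


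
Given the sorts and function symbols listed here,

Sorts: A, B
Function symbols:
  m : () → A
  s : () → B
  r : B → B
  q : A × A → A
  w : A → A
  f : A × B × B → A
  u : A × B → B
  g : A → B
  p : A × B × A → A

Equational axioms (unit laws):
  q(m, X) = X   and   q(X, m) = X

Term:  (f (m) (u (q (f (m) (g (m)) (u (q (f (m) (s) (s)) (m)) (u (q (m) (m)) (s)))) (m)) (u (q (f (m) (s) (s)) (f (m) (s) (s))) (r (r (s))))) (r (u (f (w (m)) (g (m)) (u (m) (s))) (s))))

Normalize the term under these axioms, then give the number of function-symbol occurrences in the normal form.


size = 39

1. (f (m) (u (q (f (m) (g (m)) (u (q (f (m) (s) (s)) (m)) (u (q (m) (m)) (s)))) (m)) (u (q (f (m) (s) (s)) (f (m) (s) (s))) (r (r (s))))) (r (u (f (w (m)) (g (m)) (u (m) (s))) (s))))  →  (f (m) (u (f (m) (g (m)) (u (q (f (m) (s) (s)) (m)) (u (q (m) (m)) (s)))) (u (q (f (m) (s) (s)) (f (m) (s) (s))) (r (r (s))))) (r (u (f (w (m)) (g (m)) (u (m) (s))) (s))))
2. (f (m) (u (f (m) (g (m)) (u (q (f (m) (s) (s)) (m)) (u (q (m) (m)) (s)))) (u (q (f (m) (s) (s)) (f (m) (s) (s))) (r (r (s))))) (r (u (f (w (m)) (g (m)) (u (m) (s))) (s))))  →  (f (m) (u (f (m) (g (m)) (u (f (m) (s) (s)) (u (q (m) (m)) (s)))) (u (q (f (m) (s) (s)) (f (m) (s) (s))) (r (r (s))))) (r (u (f (w (m)) (g (m)) (u (m) (s))) (s))))
3. (f (m) (u (f (m) (g (m)) (u (f (m) (s) (s)) (u (q (m) (m)) (s)))) (u (q (f (m) (s) (s)) (f (m) (s) (s))) (r (r (s))))) (r (u (f (w (m)) (g (m)) (u (m) (s))) (s))))  →  (f (m) (u (f (m) (g (m)) (u (f (m) (s) (s)) (u (m) (s)))) (u (q (f (m) (s) (s)) (f (m) (s) (s))) (r (r (s))))) (r (u (f (w (m)) (g (m)) (u (m) (s))) (s))))
normal form: (f (m) (u (f (m) (g (m)) (u (f (m) (s) (s)) (u (m) (s)))) (u (q (f (m) (s) (s)) (f (m) (s) (s))) (r (r (s))))) (r (u (f (w (m)) (g (m)) (u (m) (s))) (s))))


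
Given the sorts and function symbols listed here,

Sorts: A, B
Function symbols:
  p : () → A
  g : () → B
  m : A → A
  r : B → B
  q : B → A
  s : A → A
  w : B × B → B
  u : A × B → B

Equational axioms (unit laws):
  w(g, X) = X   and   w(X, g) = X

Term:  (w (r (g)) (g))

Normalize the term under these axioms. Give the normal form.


normal form = (r (g))

1. (w (r (g)) (g))  →  (r (g))


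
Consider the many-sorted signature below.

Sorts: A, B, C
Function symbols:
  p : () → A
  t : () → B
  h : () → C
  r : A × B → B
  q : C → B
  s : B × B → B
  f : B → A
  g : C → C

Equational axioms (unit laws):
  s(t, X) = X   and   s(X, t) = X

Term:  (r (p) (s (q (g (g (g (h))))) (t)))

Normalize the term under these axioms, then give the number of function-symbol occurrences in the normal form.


1. (r (p) (s (q (g (g (g (h))))) (t)))  →  (r (p) (q (g (g (g (h))))))
normal form: (r (p) (q (g (g (g (h))))))

size = 7


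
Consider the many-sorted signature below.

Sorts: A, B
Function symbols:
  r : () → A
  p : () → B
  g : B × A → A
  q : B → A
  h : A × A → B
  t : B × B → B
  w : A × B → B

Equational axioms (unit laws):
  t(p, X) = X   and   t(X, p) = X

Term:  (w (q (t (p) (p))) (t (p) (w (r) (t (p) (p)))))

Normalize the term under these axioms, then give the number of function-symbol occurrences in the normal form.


1. (w (q (t (p) (p))) (t (p) (w (r) (t (p) (p)))))  →  (w (q (p)) (t (p) (w (r) (t (p) (p)))))
2. (w (q (p)) (t (p) (w (r) (t (p) (p)))))  →  (w (q (p)) (w (r) (t (p) (p))))
3. (w (q (p)) (w (r) (t (p) (p))))  →  (w (q (p)) (w (r) (p)))
normal form: (w (q (p)) (w (r) (p)))

size = 6


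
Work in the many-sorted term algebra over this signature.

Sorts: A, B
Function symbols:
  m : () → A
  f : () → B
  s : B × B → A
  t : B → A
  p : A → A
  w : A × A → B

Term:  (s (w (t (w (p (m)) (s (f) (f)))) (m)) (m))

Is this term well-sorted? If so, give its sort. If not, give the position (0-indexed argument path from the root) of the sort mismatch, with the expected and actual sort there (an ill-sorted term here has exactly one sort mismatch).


          (m) : A
        (p (m)) : A
          (f) : B
          (f) : B
        (s (f) (f)) : A
      (w (p (m)) (s (f) (f))) : B
    (t (w (p (m)) (s (f) (f)))) : A
    (m) : A
  (w (t (w (p (m)) (s (f) (f)))) (m)) : B
  (m) : A
(s (w (t (w (p (m)) (s (f) (f)))) (m)) (m)) : ✗ arg 1 at [1] has sort A, expected B

ill-sorted at position [1]: expected B, got A


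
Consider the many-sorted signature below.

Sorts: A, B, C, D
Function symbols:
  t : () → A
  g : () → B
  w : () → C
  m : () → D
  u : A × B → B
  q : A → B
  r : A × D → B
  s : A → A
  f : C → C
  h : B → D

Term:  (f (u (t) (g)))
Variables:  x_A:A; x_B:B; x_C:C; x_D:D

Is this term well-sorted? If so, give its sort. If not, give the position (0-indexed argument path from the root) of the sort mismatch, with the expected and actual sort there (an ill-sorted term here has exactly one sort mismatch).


ill-sorted at position [0]: expected C, got B

    (t) : A
    (g) : B
  (u (t) (g)) : B
(f (u (t) (g))) : ✗ arg 0 at [0] has sort B, expected C


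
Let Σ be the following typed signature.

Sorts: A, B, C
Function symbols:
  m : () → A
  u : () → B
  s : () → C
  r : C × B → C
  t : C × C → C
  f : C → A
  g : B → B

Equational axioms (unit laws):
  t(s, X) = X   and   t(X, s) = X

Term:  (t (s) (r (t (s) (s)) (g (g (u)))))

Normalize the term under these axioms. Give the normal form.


normal form = (r (s) (g (g (u))))

1. (t (s) (r (t (s) (s)) (g (g (u)))))  →  (r (t (s) (s)) (g (g (u))))
2. (r (t (s) (s)) (g (g (u))))  →  (r (s) (g (g (u))))


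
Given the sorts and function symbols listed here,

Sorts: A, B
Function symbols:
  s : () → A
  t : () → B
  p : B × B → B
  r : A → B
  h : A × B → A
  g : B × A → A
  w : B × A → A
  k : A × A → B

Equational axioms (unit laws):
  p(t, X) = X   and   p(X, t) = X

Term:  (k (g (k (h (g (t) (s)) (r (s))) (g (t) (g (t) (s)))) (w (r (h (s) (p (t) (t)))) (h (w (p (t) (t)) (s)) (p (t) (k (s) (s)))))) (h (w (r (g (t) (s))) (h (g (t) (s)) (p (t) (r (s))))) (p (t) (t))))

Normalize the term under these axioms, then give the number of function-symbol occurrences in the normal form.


1. (k (g (k (h (g (t) (s)) (r (s))) (g (t) (g (t) (s)))) (w (r (h (s) (p (t) (t)))) (h (w (p (t) (t)) (s)) (p (t) (k (s) (s)))))) (h (w (r (g (t) (s))) (h (g (t) (s)) (p (t) (r (s))))) (p (t) (t))))  →  (k (g (k (h (g (t) (s)) (r (s))) (g (t) (g (t) (s)))) (w (r (h (s) (t))) (h (w (p (t) (t)) (s)) (p (t) (k (s) (s)))))) (h (w (r (g (t) (s))) (h (g (t) (s)) (p (t) (r (s))))) (p (t) (t))))
2. (k (g (k (h (g (t) (s)) (r (s))) (g (t) (g (t) (s)))) (w (r (h (s) (t))) (h (w (p (t) (t)) (s)) (p (t) (k (s) (s)))))) (h (w (r (g (t) (s))) (h (g (t) (s)) (p (t) (r (s))))) (p (t) (t))))  →  (k (g (k (h (g (t) (s)) (r (s))) (g (t) (g (t) (s)))) (w (r (h (s) (t))) (h (w (t) (s)) (p (t) (k (s) (s)))))) (h (w (r (g (t) (s))) (h (g (t) (s)) (p (t) (r (s))))) (p (t) (t))))
3. (k (g (k (h (g (t) (s)) (r (s))) (g (t) (g (t) (s)))) (w (r (h (s) (t))) (h (w (t) (s)) (p (t) (k (s) (s)))))) (h (w (r (g (t) (s))) (h (g (t) (s)) (p (t) (r (s))))) (p (t) (t))))  →  (k (g (k (h (g (t) (s)) (r (s))) (g (t) (g (t) (s)))) (w (r (h (s) (t))) (h (w (t) (s)) (k (s) (s))))) (h (w (r (g (t) (s))) (h (g (t) (s)) (p (t) (r (s))))) (p (t) (t))))
4. (k (g (k (h (g (t) (s)) (r (s))) (g (t) (g (t) (s)))) (w (r (h (s) (t))) (h (w (t) (s)) (k (s) (s))))) (h (w (r (g (t) (s))) (h (g (t) (s)) (p (t) (r (s))))) (p (t) (t))))  →  (k (g (k (h (g (t) (s)) (r (s))) (g (t) (g (t) (s)))) (w (r (h (s) (t))) (h (w (t) (s)) (k (s) (s))))) (h (w (r (g (t) (s))) (h (g (t) (s)) (r (s)))) (p (t) (t))))
5. (k (g (k (h (g (t) (s)) (r (s))) (g (t) (g (t) (s)))) (w (r (h (s) (t))) (h (w (t) (s)) (k (s) (s))))) (h (w (r (g (t) (s))) (h (g (t) (s)) (r (s)))) (p (t) (t))))  →  (k (g (k (h (g (t) (s)) (r (s))) (g (t) (g (t) (s)))) (w (r (h (s) (t))) (h (w (t) (s)) (k (s) (s))))) (h (w (r (g (t) (s))) (h (g (t) (s)) (r (s)))) (t)))
normal form: (k (g (k (h (g (t) (s)) (r (s))) (g (t) (g (t) (s)))) (w (r (h (s) (t))) (h (w (t) (s)) (k (s) (s))))) (h (w (r (g (t) (s))) (h (g (t) (s)) (r (s)))) (t)))

size = 39


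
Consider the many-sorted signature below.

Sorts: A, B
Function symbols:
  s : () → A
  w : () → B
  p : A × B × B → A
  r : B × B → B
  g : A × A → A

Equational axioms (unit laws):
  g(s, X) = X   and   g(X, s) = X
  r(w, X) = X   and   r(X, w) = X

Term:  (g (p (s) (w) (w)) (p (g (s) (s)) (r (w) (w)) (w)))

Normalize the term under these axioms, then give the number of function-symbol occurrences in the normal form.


size = 9

1. (g (p (s) (w) (w)) (p (g (s) (s)) (r (w) (w)) (w)))  →  (g (p (s) (w) (w)) (p (s) (r (w) (w)) (w)))
2. (g (p (s) (w) (w)) (p (s) (r (w) (w)) (w)))  →  (g (p (s) (w) (w)) (p (s) (w) (w)))
normal form: (g (p (s) (w) (w)) (p (s) (w) (w)))


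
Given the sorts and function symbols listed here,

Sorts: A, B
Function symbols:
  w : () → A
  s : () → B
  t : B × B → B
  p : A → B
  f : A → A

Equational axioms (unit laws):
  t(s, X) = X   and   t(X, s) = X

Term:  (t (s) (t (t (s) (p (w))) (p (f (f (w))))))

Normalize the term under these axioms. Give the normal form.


1. (t (s) (t (t (s) (p (w))) (p (f (f (w))))))  →  (t (t (s) (p (w))) (p (f (f (w)))))
2. (t (t (s) (p (w))) (p (f (f (w)))))  →  (t (p (w)) (p (f (f (w)))))

normal form = (t (p (w)) (p (f (f (w)))))


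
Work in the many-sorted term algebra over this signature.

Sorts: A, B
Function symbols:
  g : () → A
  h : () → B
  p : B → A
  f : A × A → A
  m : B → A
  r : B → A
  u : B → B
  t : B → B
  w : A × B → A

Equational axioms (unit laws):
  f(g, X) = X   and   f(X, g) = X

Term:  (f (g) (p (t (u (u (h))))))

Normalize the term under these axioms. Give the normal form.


1. (f (g) (p (t (u (u (h))))))  →  (p (t (u (u (h)))))

normal form = (p (t (u (u (h)))))


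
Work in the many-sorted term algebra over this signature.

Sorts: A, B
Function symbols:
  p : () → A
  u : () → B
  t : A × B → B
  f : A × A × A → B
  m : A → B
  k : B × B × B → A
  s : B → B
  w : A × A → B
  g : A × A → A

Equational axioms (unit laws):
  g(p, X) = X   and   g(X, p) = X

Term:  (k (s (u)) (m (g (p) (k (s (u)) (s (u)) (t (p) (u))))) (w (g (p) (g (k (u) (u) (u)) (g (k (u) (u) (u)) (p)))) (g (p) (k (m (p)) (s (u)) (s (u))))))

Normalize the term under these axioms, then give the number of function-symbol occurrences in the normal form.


1. (k (s (u)) (m (g (p) (k (s (u)) (s (u)) (t (p) (u))))) (w (g (p) (g (k (u) (u) (u)) (g (k (u) (u) (u)) (p)))) (g (p) (k (m (p)) (s (u)) (s (u))))))  →  (k (s (u)) (m (k (s (u)) (s (u)) (t (p) (u)))) (w (g (p) (g (k (u) (u) (u)) (g (k (u) (u) (u)) (p)))) (g (p) (k (m (p)) (s (u)) (s (u))))))
2. (k (s (u)) (m (k (s (u)) (s (u)) (t (p) (u)))) (w (g (p) (g (k (u) (u) (u)) (g (k (u) (u) (u)) (p)))) (g (p) (k (m (p)) (s (u)) (s (u))))))  →  (k (s (u)) (m (k (s (u)) (s (u)) (t (p) (u)))) (w (g (k (u) (u) (u)) (g (k (u) (u) (u)) (p))) (g (p) (k (m (p)) (s (u)) (s (u))))))
3. (k (s (u)) (m (k (s (u)) (s (u)) (t (p) (u)))) (w (g (k (u) (u) (u)) (g (k (u) (u) (u)) (p))) (g (p) (k (m (p)) (s (u)) (s (u))))))  →  (k (s (u)) (m (k (s (u)) (s (u)) (t (p) (u)))) (w (g (k (u) (u) (u)) (k (u) (u) (u))) (g (p) (k (m (p)) (s (u)) (s (u))))))
4. (k (s (u)) (m (k (s (u)) (s (u)) (t (p) (u)))) (w (g (k (u) (u) (u)) (k (u) (u) (u))) (g (p) (k (m (p)) (s (u)) (s (u))))))  →  (k (s (u)) (m (k (s (u)) (s (u)) (t (p) (u)))) (w (g (k (u) (u) (u)) (k (u) (u) (u))) (k (m (p)) (s (u)) (s (u)))))
normal form: (k (s (u)) (m (k (s (u)) (s (u)) (t (p) (u)))) (w (g (k (u) (u) (u)) (k (u) (u) (u))) (k (m (p)) (s (u)) (s (u)))))

size = 29
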